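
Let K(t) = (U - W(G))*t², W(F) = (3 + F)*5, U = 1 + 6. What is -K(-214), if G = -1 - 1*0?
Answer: 137388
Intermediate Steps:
U = 7
G = -1 (G = -1 + 0 = -1)
W(F) = 15 + 5*F
K(t) = -3*t² (K(t) = (7 - (15 + 5*(-1)))*t² = (7 - (15 - 5))*t² = (7 - 1*10)*t² = (7 - 10)*t² = -3*t²)
-K(-214) = -(-3)*(-214)² = -(-3)*45796 = -1*(-137388) = 137388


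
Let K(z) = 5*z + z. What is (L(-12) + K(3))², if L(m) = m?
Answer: 36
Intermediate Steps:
K(z) = 6*z
(L(-12) + K(3))² = (-12 + 6*3)² = (-12 + 18)² = 6² = 36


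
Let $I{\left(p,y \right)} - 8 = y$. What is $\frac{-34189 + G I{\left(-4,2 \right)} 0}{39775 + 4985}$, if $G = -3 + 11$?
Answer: $- \frac{34189}{44760} \approx -0.76383$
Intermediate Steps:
$G = 8$
$I{\left(p,y \right)} = 8 + y$
$\frac{-34189 + G I{\left(-4,2 \right)} 0}{39775 + 4985} = \frac{-34189 + 8 \left(8 + 2\right) 0}{39775 + 4985} = \frac{-34189 + 8 \cdot 10 \cdot 0}{44760} = \left(-34189 + 80 \cdot 0\right) \frac{1}{44760} = \left(-34189 + 0\right) \frac{1}{44760} = \left(-34189\right) \frac{1}{44760} = - \frac{34189}{44760}$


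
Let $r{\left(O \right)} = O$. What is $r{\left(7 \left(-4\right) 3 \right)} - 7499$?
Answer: $-7583$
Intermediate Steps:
$r{\left(7 \left(-4\right) 3 \right)} - 7499 = 7 \left(-4\right) 3 - 7499 = \left(-28\right) 3 - 7499 = -84 - 7499 = -7583$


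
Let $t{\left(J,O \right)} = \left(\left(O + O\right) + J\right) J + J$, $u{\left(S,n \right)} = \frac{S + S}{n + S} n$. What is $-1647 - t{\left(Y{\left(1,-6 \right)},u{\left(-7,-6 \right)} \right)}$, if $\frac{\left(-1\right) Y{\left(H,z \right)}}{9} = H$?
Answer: $- \frac{23859}{13} \approx -1835.3$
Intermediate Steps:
$u{\left(S,n \right)} = \frac{2 S n}{S + n}$ ($u{\left(S,n \right)} = \frac{2 S}{S + n} n = \frac{2 S n}{S + n}$)
$Y{\left(H,z \right)} = - 9 H$
$t{\left(J,O \right)} = J + J \left(J + 2 O\right)$ ($t{\left(J,O \right)} = \left(2 O + J\right) J + J = \left(J + 2 O\right) J + J = J \left(J + 2 O\right) + J = J + J \left(J + 2 O\right)$)
$-1647 - t{\left(Y{\left(1,-6 \right)},u{\left(-7,-6 \right)} \right)} = -1647 - \left(-9\right) 1 \left(1 - 9 + 2 \cdot 2 \left(-7\right) \left(-6\right) \frac{1}{-7 - 6}\right) = -1647 - - 9 \left(1 - 9 + 2 \cdot 2 \left(-7\right) \left(-6\right) \frac{1}{-13}\right) = -1647 - - 9 \left(1 - 9 + 2 \cdot 2 \left(-7\right) \left(-6\right) \left(- \frac{1}{13}\right)\right) = -1647 - - 9 \left(1 - 9 + 2 \left(- \frac{84}{13}\right)\right) = -1647 - - 9 \left(1 - 9 - \frac{168}{13}\right) = -1647 - \left(-9\right) \left(- \frac{272}{13}\right) = -1647 - \frac{2448}{13} = - \frac{23859}{13}$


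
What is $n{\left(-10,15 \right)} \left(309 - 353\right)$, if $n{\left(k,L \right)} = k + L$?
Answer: $-220$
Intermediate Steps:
$n{\left(k,L \right)} = L + k$
$n{\left(-10,15 \right)} \left(309 - 353\right) = \left(15 - 10\right) \left(309 - 353\right) = 5 \left(-44\right) = -220$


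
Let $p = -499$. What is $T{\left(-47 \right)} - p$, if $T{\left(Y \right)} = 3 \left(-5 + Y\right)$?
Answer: $343$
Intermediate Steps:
$T{\left(Y \right)} = -15 + 3 Y$
$T{\left(-47 \right)} - p = \left(-15 + 3 \left(-47\right)\right) - -499 = \left(-15 - 141\right) + 499 = -156 + 499 = 343$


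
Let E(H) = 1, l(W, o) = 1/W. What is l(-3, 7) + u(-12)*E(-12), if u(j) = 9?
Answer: 26/3 ≈ 8.6667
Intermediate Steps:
l(-3, 7) + u(-12)*E(-12) = 1/(-3) + 9*1 = -⅓ + 9 = 26/3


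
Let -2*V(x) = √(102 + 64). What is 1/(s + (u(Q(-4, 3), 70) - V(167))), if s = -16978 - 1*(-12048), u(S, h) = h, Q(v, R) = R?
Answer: -9720/47239117 - √166/47239117 ≈ -0.00020603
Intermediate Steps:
V(x) = -√166/2 (V(x) = -√(102 + 64)/2 = -√166/2)
s = -4930 (s = -16978 + 12048 = -4930)
1/(s + (u(Q(-4, 3), 70) - V(167))) = 1/(-4930 + (70 - (-1)*√166/2)) = 1/(-4930 + (70 + √166/2)) = 1/(-4860 + √166/2)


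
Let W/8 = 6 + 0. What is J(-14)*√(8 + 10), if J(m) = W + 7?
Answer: 165*√2 ≈ 233.35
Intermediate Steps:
W = 48 (W = 8*(6 + 0) = 8*6 = 48)
J(m) = 55 (J(m) = 48 + 7 = 55)
J(-14)*√(8 + 10) = 55*√(8 + 10) = 55*√18 = 55*(3*√2) = 165*√2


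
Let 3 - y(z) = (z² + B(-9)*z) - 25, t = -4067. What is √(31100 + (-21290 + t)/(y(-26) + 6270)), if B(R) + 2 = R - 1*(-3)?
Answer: √911447132802/5414 ≈ 176.34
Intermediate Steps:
B(R) = 1 + R (B(R) = -2 + (R - 1*(-3)) = -2 + (R + 3) = -2 + (3 + R) = 1 + R)
y(z) = 28 - z² + 8*z (y(z) = 3 - ((z² + (1 - 9)*z) - 25) = 3 - ((z² - 8*z) - 25) = 3 - (-25 + z² - 8*z) = 3 + (25 - z² + 8*z) = 28 - z² + 8*z)
√(31100 + (-21290 + t)/(y(-26) + 6270)) = √(31100 + (-21290 - 4067)/((28 - 1*(-26)² + 8*(-26)) + 6270)) = √(31100 - 25357/((28 - 1*676 - 208) + 6270)) = √(31100 - 25357/((28 - 676 - 208) + 6270)) = √(31100 - 25357/(-856 + 6270)) = √(31100 - 25357/5414) = √(168350043/5414) = √911447132802/5414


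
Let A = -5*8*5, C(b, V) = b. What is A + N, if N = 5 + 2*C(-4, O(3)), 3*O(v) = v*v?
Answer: -203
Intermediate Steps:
O(v) = v²/3 (O(v) = (v*v)/3 = v²/3)
N = -3 (N = 5 + 2*(-4) = 5 - 8 = -3)
A = -200 (A = -40*5 = -200)
A + N = -200 - 3 = -203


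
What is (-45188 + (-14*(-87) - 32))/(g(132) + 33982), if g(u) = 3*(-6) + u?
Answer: -22001/17048 ≈ -1.2905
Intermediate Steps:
g(u) = -18 + u
(-45188 + (-14*(-87) - 32))/(g(132) + 33982) = (-45188 + (-14*(-87) - 32))/((-18 + 132) + 33982) = (-45188 + (1218 - 32))/(114 + 33982) = (-45188 + 1186)/34096 = -44002*1/34096 = -22001/17048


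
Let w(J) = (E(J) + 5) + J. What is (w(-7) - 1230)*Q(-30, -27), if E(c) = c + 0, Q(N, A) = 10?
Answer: -12390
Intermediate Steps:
E(c) = c
w(J) = 5 + 2*J (w(J) = (J + 5) + J = (5 + J) + J = 5 + 2*J)
(w(-7) - 1230)*Q(-30, -27) = ((5 + 2*(-7)) - 1230)*10 = ((5 - 14) - 1230)*10 = (-9 - 1230)*10 = -1239*10 = -12390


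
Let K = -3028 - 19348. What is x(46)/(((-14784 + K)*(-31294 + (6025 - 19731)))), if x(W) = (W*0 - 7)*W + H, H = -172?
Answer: -247/836100000 ≈ -2.9542e-7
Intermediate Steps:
K = -22376
x(W) = -172 - 7*W (x(W) = (W*0 - 7)*W - 172 = (0 - 7)*W - 172 = -7*W - 172 = -172 - 7*W)
x(46)/(((-14784 + K)*(-31294 + (6025 - 19731)))) = (-172 - 7*46)/(((-14784 - 22376)*(-31294 + (6025 - 19731)))) = (-172 - 322)/((-37160*(-31294 - 13706))) = -494/((-37160*(-45000))) = -494/1672200000 = -494*1/1672200000 = -247/836100000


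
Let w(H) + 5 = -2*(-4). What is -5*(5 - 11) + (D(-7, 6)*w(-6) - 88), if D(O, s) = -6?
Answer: -76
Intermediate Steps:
w(H) = 3 (w(H) = -5 - 2*(-4) = -5 + 8 = 3)
-5*(5 - 11) + (D(-7, 6)*w(-6) - 88) = -5*(5 - 11) + (-6*3 - 88) = -5*(-6) + (-18 - 88) = 30 - 106 = -76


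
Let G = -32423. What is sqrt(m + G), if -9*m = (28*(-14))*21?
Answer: 5*I*sqrt(11343)/3 ≈ 177.51*I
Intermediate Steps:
m = 2744/3 (m = -28*(-14)*21/9 = -(-392)*21/9 = -1/9*(-8232) = 2744/3 ≈ 914.67)
sqrt(m + G) = sqrt(2744/3 - 32423) = sqrt(-94525/3) = 5*I*sqrt(11343)/3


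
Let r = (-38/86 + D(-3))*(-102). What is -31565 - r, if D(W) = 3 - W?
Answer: -1332917/43 ≈ -30998.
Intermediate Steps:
r = -24378/43 (r = (-38/86 + (3 - 1*(-3)))*(-102) = (-38*1/86 + (3 + 3))*(-102) = (-19/43 + 6)*(-102) = (239/43)*(-102) = -24378/43 ≈ -566.93)
-31565 - r = -31565 - 1*(-24378/43) = -31565 + 24378/43 = -1332917/43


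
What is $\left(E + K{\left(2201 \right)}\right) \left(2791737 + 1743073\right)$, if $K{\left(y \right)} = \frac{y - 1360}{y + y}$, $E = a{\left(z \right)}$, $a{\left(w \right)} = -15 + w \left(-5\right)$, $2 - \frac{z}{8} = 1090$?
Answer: $\frac{434230393706655}{2201} \approx 1.9729 \cdot 10^{11}$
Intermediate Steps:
$z = -8704$ ($z = 16 - 8720 = -8704$)
$a{\left(w \right)} = -15 - 5 w$
$E = 43505$ ($E = -15 - -43520 = -15 + 43520 = 43505$)
$K{\left(y \right)} = \frac{-1360 + y}{2 y}$
$\left(E + K{\left(2201 \right)}\right) \left(2791737 + 1743073\right) = \left(43505 + \frac{-1360 + 2201}{2 \cdot 2201}\right) \left(2791737 + 1743073\right) = \left(43505 + \frac{1}{2} \cdot \frac{1}{2201} \cdot 841\right) 4534810 = \left(43505 + \frac{841}{4402}\right) 4534810 = \frac{191509851}{4402} \cdot 4534810 = \frac{434230393706655}{2201}$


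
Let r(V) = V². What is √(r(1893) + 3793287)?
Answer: 4*√461046 ≈ 2716.0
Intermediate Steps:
√(r(1893) + 3793287) = √(1893² + 3793287) = √(3583449 + 3793287) = √7376736 = 4*√461046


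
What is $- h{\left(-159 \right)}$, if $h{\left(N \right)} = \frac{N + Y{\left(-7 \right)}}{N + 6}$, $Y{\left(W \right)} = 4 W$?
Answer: $- \frac{11}{9} \approx -1.2222$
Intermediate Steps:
$h{\left(N \right)} = \frac{-28 + N}{6 + N}$ ($h{\left(N \right)} = \frac{N + 4 \left(-7\right)}{N + 6} = \frac{N - 28}{6 + N} = \frac{-28 + N}{6 + N}$)
$- h{\left(-159 \right)} = - \frac{-28 - 159}{6 - 159} = - \frac{-187}{-153} = - \frac{\left(-1\right) \left(-187\right)}{153} = \left(-1\right) \frac{11}{9} = - \frac{11}{9}$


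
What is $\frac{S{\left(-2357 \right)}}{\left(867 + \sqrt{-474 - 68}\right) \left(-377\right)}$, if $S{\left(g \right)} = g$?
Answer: $\frac{2043519}{283591087} - \frac{2357 i \sqrt{542}}{283591087} \approx 0.0072059 - 0.00019349 i$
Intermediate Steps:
$\frac{S{\left(-2357 \right)}}{\left(867 + \sqrt{-474 - 68}\right) \left(-377\right)} = - \frac{2357}{\left(867 + \sqrt{-474 - 68}\right) \left(-377\right)} = - \frac{2357}{\left(867 + \sqrt{-542}\right) \left(-377\right)} = - \frac{2357}{\left(867 + i \sqrt{542}\right) \left(-377\right)} = - \frac{2357}{-326859 - 377 i \sqrt{542}}$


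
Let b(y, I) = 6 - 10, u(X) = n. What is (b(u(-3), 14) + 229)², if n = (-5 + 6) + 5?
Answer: 50625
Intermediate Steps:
n = 6 (n = 1 + 5 = 6)
u(X) = 6
b(y, I) = -4
(b(u(-3), 14) + 229)² = (-4 + 229)² = 225² = 50625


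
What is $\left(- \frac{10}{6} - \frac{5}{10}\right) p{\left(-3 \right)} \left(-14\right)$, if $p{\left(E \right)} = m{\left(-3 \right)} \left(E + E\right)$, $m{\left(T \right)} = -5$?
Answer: $910$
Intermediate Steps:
$p{\left(E \right)} = - 10 E$ ($p{\left(E \right)} = - 5 \left(E + E\right) = - 5 \cdot 2 E = - 10 E$)
$\left(- \frac{10}{6} - \frac{5}{10}\right) p{\left(-3 \right)} \left(-14\right) = \left(- \frac{10}{6} - \frac{5}{10}\right) \left(\left(-10\right) \left(-3\right)\right) \left(-14\right) = \left(\left(-10\right) \frac{1}{6} - \frac{1}{2}\right) 30 \left(-14\right) = \left(- \frac{5}{3} - \frac{1}{2}\right) 30 \left(-14\right) = \left(- \frac{13}{6}\right) 30 \left(-14\right) = \left(-65\right) \left(-14\right) = 910$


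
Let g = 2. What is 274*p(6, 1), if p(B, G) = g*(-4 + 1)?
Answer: -1644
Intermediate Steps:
p(B, G) = -6 (p(B, G) = 2*(-4 + 1) = 2*(-3) = -6)
274*p(6, 1) = 274*(-6) = -1644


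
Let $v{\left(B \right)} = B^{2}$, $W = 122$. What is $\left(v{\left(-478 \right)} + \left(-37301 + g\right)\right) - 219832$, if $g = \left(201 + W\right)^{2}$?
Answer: $75680$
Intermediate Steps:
$g = 104329$ ($g = \left(201 + 122\right)^{2} = 323^{2} = 104329$)
$\left(v{\left(-478 \right)} + \left(-37301 + g\right)\right) - 219832 = \left(\left(-478\right)^{2} + \left(-37301 + 104329\right)\right) - 219832 = \left(228484 + 67028\right) - 219832 = 295512 - 219832 = 75680$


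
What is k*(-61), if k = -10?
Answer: 610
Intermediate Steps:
k*(-61) = -10*(-61) = 610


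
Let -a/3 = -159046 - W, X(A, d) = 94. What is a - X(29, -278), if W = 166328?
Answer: 976028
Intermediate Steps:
a = 976122 (a = -3*(-159046 - 1*166328) = -3*(-159046 - 166328) = -3*(-325374) = 976122)
a - X(29, -278) = 976122 - 1*94 = 976122 - 94 = 976028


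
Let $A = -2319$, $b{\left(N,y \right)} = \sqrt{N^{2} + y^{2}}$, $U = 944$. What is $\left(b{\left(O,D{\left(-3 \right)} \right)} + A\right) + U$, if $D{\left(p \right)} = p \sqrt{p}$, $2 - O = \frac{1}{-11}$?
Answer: $-1375 + \frac{37 i \sqrt{2}}{11} \approx -1375.0 + 4.7569 i$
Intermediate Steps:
$O = \frac{23}{11}$ ($O = 2 - \frac{1}{-11} = 2 - - \frac{1}{11} = 2 + \frac{1}{11} = \frac{23}{11} \approx 2.0909$)
$D{\left(p \right)} = p^{\frac{3}{2}}$
$\left(b{\left(O,D{\left(-3 \right)} \right)} + A\right) + U = \left(\sqrt{\left(\frac{23}{11}\right)^{2} + \left(\left(-3\right)^{\frac{3}{2}}\right)^{2}} - 2319\right) + 944 = \left(\sqrt{\frac{529}{121} + \left(- 3 i \sqrt{3}\right)^{2}} - 2319\right) + 944 = \left(\sqrt{\frac{529}{121} - 27} - 2319\right) + 944 = \left(\sqrt{- \frac{2738}{121}} - 2319\right) + 944 = \left(\frac{37 i \sqrt{2}}{11} - 2319\right) + 944 = \left(-2319 + \frac{37 i \sqrt{2}}{11}\right) + 944 = -1375 + \frac{37 i \sqrt{2}}{11}$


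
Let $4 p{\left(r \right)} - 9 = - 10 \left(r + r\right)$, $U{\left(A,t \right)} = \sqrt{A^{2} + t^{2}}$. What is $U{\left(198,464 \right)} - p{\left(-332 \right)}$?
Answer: $- \frac{6649}{4} + 10 \sqrt{2545} \approx -1157.8$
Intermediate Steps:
$p{\left(r \right)} = \frac{9}{4} - 5 r$ ($p{\left(r \right)} = \frac{9}{4} + \frac{\left(-10\right) \left(r + r\right)}{4} = \frac{9}{4} + \frac{\left(-10\right) 2 r}{4} = \frac{9}{4} + \frac{\left(-20\right) r}{4} = \frac{9}{4} - 5 r$)
$U{\left(198,464 \right)} - p{\left(-332 \right)} = \sqrt{198^{2} + 464^{2}} - \left(\frac{9}{4} - -1660\right) = \sqrt{39204 + 215296} - \left(\frac{9}{4} + 1660\right) = \sqrt{254500} - \frac{6649}{4} = 10 \sqrt{2545} - \frac{6649}{4} = - \frac{6649}{4} + 10 \sqrt{2545}$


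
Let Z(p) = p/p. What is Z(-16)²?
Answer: 1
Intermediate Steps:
Z(p) = 1
Z(-16)² = 1² = 1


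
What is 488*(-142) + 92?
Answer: -69204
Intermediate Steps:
488*(-142) + 92 = -69296 + 92 = -69204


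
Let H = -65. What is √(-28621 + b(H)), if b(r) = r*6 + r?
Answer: 2*I*√7269 ≈ 170.52*I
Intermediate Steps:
b(r) = 7*r (b(r) = 6*r + r = 7*r)
√(-28621 + b(H)) = √(-28621 + 7*(-65)) = √(-28621 - 455) = √(-29076) = 2*I*√7269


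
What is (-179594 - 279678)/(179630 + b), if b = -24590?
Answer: -3377/1140 ≈ -2.9623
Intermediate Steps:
(-179594 - 279678)/(179630 + b) = (-179594 - 279678)/(179630 - 24590) = -459272/155040 = -459272*1/155040 = -3377/1140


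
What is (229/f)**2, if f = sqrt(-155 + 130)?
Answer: -52441/25 ≈ -2097.6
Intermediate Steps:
f = 5*I (f = sqrt(-25) = 5*I ≈ 5.0*I)
(229/f)**2 = (229/((5*I)))**2 = (229*(-I/5))**2 = (-229*I/5)**2 = -52441/25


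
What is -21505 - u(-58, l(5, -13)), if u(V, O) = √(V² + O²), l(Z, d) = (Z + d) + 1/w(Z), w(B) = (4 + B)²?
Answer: -21505 - √22489813/81 ≈ -21564.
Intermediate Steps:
l(Z, d) = Z + d + (4 + Z)⁻² (l(Z, d) = (Z + d) + 1/((4 + Z)²) = (Z + d) + (4 + Z)⁻² = Z + d + (4 + Z)⁻²)
u(V, O) = √(O² + V²)
-21505 - u(-58, l(5, -13)) = -21505 - √((5 - 13 + (4 + 5)⁻²)² + (-58)²) = -21505 - √((5 - 13 + 9⁻²)² + 3364) = -21505 - √((5 - 13 + 1/81)² + 3364) = -21505 - √((-647/81)² + 3364) = -21505 - √(418609/6561 + 3364) = -21505 - √(22489813/6561) = -21505 - √22489813/81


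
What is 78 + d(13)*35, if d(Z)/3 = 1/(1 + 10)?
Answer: 963/11 ≈ 87.545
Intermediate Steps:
d(Z) = 3/11 (d(Z) = 3/(1 + 10) = 3/11)
78 + d(13)*35 = 78 + (3/11)*35 = 78 + 105/11 = 963/11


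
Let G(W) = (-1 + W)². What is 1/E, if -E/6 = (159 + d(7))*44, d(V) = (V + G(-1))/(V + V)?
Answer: -7/295284 ≈ -2.3706e-5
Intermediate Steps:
d(V) = (4 + V)/(2*V) (d(V) = (V + (-1 - 1)²)/(V + V) = (V + (-2)²)/((2*V)) = (V + 4)*(1/(2*V)) = (4 + V)*(1/(2*V)) = (4 + V)/(2*V))
E = -295284/7 (E = -6*(159 + (½)*(4 + 7)/7)*44 = -6*(159 + (½)*(⅐)*11)*44 = -6*(159 + 11/14)*44 = -6711*44/7 = -6*49214/7 = -295284/7 ≈ -42183.)
1/E = 1/(-295284/7) = -7/295284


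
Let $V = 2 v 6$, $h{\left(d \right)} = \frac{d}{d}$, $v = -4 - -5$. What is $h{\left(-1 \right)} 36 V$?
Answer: $432$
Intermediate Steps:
$v = 1$ ($v = -4 + 5 = 1$)
$h{\left(d \right)} = 1$
$V = 12$ ($V = 2 \cdot 1 \cdot 6 = 2 \cdot 6 = 12$)
$h{\left(-1 \right)} 36 V = 1 \cdot 36 \cdot 12 = 36 \cdot 12 = 432$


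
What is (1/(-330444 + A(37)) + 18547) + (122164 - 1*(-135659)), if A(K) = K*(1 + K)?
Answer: 90936232059/329038 ≈ 2.7637e+5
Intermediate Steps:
(1/(-330444 + A(37)) + 18547) + (122164 - 1*(-135659)) = (1/(-330444 + 37*(1 + 37)) + 18547) + (122164 - 1*(-135659)) = (1/(-330444 + 37*38) + 18547) + (122164 + 135659) = (1/(-330444 + 1406) + 18547) + 257823 = (1/(-329038) + 18547) + 257823 = (-1/329038 + 18547) + 257823 = 6102667785/329038 + 257823 = 90936232059/329038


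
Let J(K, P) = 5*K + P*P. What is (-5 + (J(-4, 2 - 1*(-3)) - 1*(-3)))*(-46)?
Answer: -138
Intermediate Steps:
J(K, P) = P**2 + 5*K (J(K, P) = 5*K + P**2 = P**2 + 5*K)
(-5 + (J(-4, 2 - 1*(-3)) - 1*(-3)))*(-46) = (-5 + (((2 - 1*(-3))**2 + 5*(-4)) - 1*(-3)))*(-46) = (-5 + (((2 + 3)**2 - 20) + 3))*(-46) = (-5 + ((5**2 - 20) + 3))*(-46) = (-5 + ((25 - 20) + 3))*(-46) = (-5 + (5 + 3))*(-46) = (-5 + 8)*(-46) = 3*(-46) = -138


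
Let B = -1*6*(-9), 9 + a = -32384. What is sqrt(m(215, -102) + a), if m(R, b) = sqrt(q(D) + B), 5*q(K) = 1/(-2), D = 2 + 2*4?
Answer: sqrt(-3239300 + 70*sqrt(110))/10 ≈ 179.96*I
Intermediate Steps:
a = -32393 (a = -9 - 32384 = -32393)
B = 54 (B = -6*(-9) = 54)
D = 10 (D = 2 + 8 = 10)
q(K) = -1/10 (q(K) = (1/5)/(-2) = (1/5)*(-1/2) = -1/10)
m(R, b) = 7*sqrt(110)/10 (m(R, b) = sqrt(-1/10 + 54) = sqrt(539/10) = 7*sqrt(110)/10)
sqrt(m(215, -102) + a) = sqrt(7*sqrt(110)/10 - 32393) = sqrt(-32393 + 7*sqrt(110)/10)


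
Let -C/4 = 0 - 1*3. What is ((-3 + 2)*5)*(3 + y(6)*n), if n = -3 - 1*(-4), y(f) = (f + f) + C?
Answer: -135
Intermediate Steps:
C = 12 (C = -4*(0 - 1*3) = -4*(0 - 3) = -4*(-3) = 12)
y(f) = 12 + 2*f (y(f) = (f + f) + 12 = 2*f + 12 = 12 + 2*f)
n = 1 (n = -3 + 4 = 1)
((-3 + 2)*5)*(3 + y(6)*n) = ((-3 + 2)*5)*(3 + (12 + 2*6)*1) = (-1*5)*(3 + (12 + 12)*1) = -5*(3 + 24*1) = -5*(3 + 24) = -5*27 = -135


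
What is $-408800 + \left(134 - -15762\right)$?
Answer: $-392904$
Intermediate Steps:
$-408800 + \left(134 - -15762\right) = -408800 + \left(134 + 15762\right) = -408800 + 15896 = -392904$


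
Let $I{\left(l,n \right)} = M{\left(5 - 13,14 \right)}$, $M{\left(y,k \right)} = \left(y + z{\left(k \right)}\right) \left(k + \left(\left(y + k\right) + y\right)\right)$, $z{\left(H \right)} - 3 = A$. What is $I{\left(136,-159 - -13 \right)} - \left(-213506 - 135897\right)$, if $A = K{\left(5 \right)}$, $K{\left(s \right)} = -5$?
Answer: $349283$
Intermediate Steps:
$A = -5$
$z{\left(H \right)} = -2$ ($z{\left(H \right)} = 3 - 5 = -2$)
$M{\left(y,k \right)} = \left(-2 + y\right) \left(2 k + 2 y\right)$ ($M{\left(y,k \right)} = \left(y - 2\right) \left(k + \left(\left(y + k\right) + y\right)\right) = \left(-2 + y\right) \left(k + \left(\left(k + y\right) + y\right)\right) = \left(-2 + y\right) \left(k + \left(k + 2 y\right)\right) = \left(-2 + y\right) \left(2 k + 2 y\right)$)
$I{\left(l,n \right)} = -120$ ($I{\left(l,n \right)} = \left(-4\right) 14 - 4 \left(5 - 13\right) + 2 \left(5 - 13\right)^{2} + 2 \cdot 14 \left(5 - 13\right) = -56 - 4 \left(5 - 13\right) + 2 \left(5 - 13\right)^{2} + 2 \cdot 14 \left(5 - 13\right) = -56 - -32 + 2 \left(-8\right)^{2} + 2 \cdot 14 \left(-8\right) = -56 + 32 + 2 \cdot 64 - 224 = -56 + 32 + 128 - 224 = -120$)
$I{\left(136,-159 - -13 \right)} - \left(-213506 - 135897\right) = -120 - \left(-213506 - 135897\right) = -120 - -349403 = -120 + 349403 = 349283$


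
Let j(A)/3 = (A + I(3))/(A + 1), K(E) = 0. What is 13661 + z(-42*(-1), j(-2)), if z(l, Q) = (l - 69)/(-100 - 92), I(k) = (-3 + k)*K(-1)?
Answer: 874313/64 ≈ 13661.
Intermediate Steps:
I(k) = 0 (I(k) = (-3 + k)*0 = 0)
j(A) = 3*A/(1 + A) (j(A) = 3*((A + 0)/(A + 1)) = 3*(A/(1 + A)) = 3*A/(1 + A))
z(l, Q) = 23/64 - l/192 (z(l, Q) = (-69 + l)/(-192) = (-69 + l)*(-1/192) = 23/64 - l/192)
13661 + z(-42*(-1), j(-2)) = 13661 + (23/64 - (-7)*(-1)/32) = 13661 + (23/64 - 1/192*42) = 13661 + (23/64 - 7/32) = 13661 + 9/64 = 874313/64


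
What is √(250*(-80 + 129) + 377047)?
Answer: √389297 ≈ 623.94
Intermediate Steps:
√(250*(-80 + 129) + 377047) = √(250*49 + 377047) = √(12250 + 377047) = √389297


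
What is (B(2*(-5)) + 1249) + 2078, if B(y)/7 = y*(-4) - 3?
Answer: 3586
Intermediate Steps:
B(y) = -21 - 28*y (B(y) = 7*(y*(-4) - 3) = 7*(-4*y - 3) = 7*(-3 - 4*y) = -21 - 28*y)
(B(2*(-5)) + 1249) + 2078 = ((-21 - 56*(-5)) + 1249) + 2078 = ((-21 - 28*(-10)) + 1249) + 2078 = ((-21 + 280) + 1249) + 2078 = (259 + 1249) + 2078 = 1508 + 2078 = 3586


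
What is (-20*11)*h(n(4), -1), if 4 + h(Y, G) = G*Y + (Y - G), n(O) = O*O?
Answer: 660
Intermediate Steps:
n(O) = O**2
h(Y, G) = -4 + Y - G + G*Y (h(Y, G) = -4 + (G*Y + (Y - G)) = -4 + (Y - G + G*Y) = -4 + Y - G + G*Y)
(-20*11)*h(n(4), -1) = (-20*11)*(-4 + 4**2 - 1*(-1) - 1*4**2) = -220*(-4 + 16 + 1 - 1*16) = -220*(-4 + 16 + 1 - 16) = -220*(-3) = 660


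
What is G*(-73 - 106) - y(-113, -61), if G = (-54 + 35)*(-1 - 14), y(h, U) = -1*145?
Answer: -50870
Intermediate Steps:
y(h, U) = -145
G = 285 (G = -19*(-15) = 285)
G*(-73 - 106) - y(-113, -61) = 285*(-73 - 106) - 1*(-145) = 285*(-179) + 145 = -51015 + 145 = -50870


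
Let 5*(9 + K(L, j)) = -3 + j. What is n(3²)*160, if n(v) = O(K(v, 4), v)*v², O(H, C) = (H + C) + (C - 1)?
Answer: 106272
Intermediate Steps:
K(L, j) = -48/5 + j/5 (K(L, j) = -9 + (-3 + j)/5 = -9 + (-⅗ + j/5) = -48/5 + j/5)
O(H, C) = -1 + H + 2*C (O(H, C) = (C + H) + (-1 + C) = -1 + H + 2*C)
n(v) = v²*(-49/5 + 2*v) (n(v) = (-1 + (-48/5 + (⅕)*4) + 2*v)*v² = (-1 + (-48/5 + ⅘) + 2*v)*v² = (-1 - 44/5 + 2*v)*v² = (-49/5 + 2*v)*v² = v²*(-49/5 + 2*v))
n(3²)*160 = ((3²)²*(-49 + 10*3²)/5)*160 = ((⅕)*9²*(-49 + 10*9))*160 = ((⅕)*81*(-49 + 90))*160 = ((⅕)*81*41)*160 = (3321/5)*160 = 106272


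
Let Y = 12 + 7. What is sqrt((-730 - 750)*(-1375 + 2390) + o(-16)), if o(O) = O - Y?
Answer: 3*I*sqrt(166915) ≈ 1225.7*I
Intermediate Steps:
Y = 19
o(O) = -19 + O (o(O) = O - 1*19 = O - 19 = -19 + O)
sqrt((-730 - 750)*(-1375 + 2390) + o(-16)) = sqrt((-730 - 750)*(-1375 + 2390) + (-19 - 16)) = sqrt(-1480*1015 - 35) = sqrt(-1502200 - 35) = sqrt(-1502235) = 3*I*sqrt(166915)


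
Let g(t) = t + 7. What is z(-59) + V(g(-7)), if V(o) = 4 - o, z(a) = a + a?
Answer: -114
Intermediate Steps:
z(a) = 2*a
g(t) = 7 + t
z(-59) + V(g(-7)) = 2*(-59) + (4 - (7 - 7)) = -118 + (4 - 1*0) = -118 + (4 + 0) = -118 + 4 = -114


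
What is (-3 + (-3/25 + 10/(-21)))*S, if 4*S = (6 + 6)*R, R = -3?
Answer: 5664/175 ≈ 32.366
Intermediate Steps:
S = -9 (S = ((6 + 6)*(-3))/4 = (12*(-3))/4 = (¼)*(-36) = -9)
(-3 + (-3/25 + 10/(-21)))*S = (-3 + (-3/25 + 10/(-21)))*(-9) = (-3 + (-3*1/25 + 10*(-1/21)))*(-9) = (-3 + (-3/25 - 10/21))*(-9) = (-3 - 313/525)*(-9) = -1888/525*(-9) = 5664/175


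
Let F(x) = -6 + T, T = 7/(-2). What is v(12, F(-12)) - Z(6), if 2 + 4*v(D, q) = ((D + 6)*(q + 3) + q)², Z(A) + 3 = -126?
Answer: 66065/16 ≈ 4129.1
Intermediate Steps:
T = -7/2 (T = 7*(-½) = -7/2 ≈ -3.5000)
Z(A) = -129 (Z(A) = -3 - 126 = -129)
F(x) = -19/2 (F(x) = -6 - 7/2 = -19/2)
v(D, q) = -½ + (q + (3 + q)*(6 + D))²/4 (v(D, q) = -½ + ((D + 6)*(q + 3) + q)²/4 = -½ + ((6 + D)*(3 + q) + q)²/4 = -½ + ((3 + q)*(6 + D) + q)²/4 = -½ + (q + (3 + q)*(6 + D))²/4)
v(12, F(-12)) - Z(6) = (-½ + (18 + 3*12 + 7*(-19/2) + 12*(-19/2))²/4) - 1*(-129) = (-½ + (18 + 36 - 133/2 - 114)²/4) + 129 = (-½ + (-253/2)²/4) + 129 = (-½ + (¼)*(64009/4)) + 129 = (-½ + 64009/16) + 129 = 64001/16 + 129 = 66065/16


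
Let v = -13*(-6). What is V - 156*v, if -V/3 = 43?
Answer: -12297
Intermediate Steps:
V = -129 (V = -3*43 = -129)
v = 78
V - 156*v = -129 - 156*78 = -129 - 12168 = -12297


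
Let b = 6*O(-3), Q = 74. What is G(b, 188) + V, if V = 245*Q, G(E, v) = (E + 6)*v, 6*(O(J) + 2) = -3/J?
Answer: 17190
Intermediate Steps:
O(J) = -2 - 1/(2*J) (O(J) = -2 + (-3/J)/6 = -2 - 1/(2*J))
b = -11 (b = 6*(-2 - ½/(-3)) = 6*(-2 - ½*(-⅓)) = 6*(-2 + ⅙) = 6*(-11/6) = -11)
G(E, v) = v*(6 + E) (G(E, v) = (6 + E)*v = v*(6 + E))
V = 18130 (V = 245*74 = 18130)
G(b, 188) + V = 188*(6 - 11) + 18130 = 188*(-5) + 18130 = -940 + 18130 = 17190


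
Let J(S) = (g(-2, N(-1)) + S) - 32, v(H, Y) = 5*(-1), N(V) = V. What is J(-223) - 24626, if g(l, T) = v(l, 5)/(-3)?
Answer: -74638/3 ≈ -24879.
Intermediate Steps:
v(H, Y) = -5
g(l, T) = 5/3 (g(l, T) = -5/(-3) = -5*(-⅓) = 5/3)
J(S) = -91/3 + S (J(S) = (5/3 + S) - 32 = -91/3 + S)
J(-223) - 24626 = (-91/3 - 223) - 24626 = -760/3 - 24626 = -74638/3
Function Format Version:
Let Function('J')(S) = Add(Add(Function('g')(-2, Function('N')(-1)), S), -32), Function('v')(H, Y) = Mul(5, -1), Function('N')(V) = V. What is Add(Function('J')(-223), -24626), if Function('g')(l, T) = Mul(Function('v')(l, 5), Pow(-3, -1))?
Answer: Rational(-74638, 3) ≈ -24879.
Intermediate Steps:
Function('v')(H, Y) = -5
Function('g')(l, T) = Rational(5, 3) (Function('g')(l, T) = Mul(-5, Pow(-3, -1)) = Mul(-5, Rational(-1, 3)) = Rational(5, 3))
Function('J')(S) = Add(Rational(-91, 3), S) (Function('J')(S) = Add(Add(Rational(5, 3), S), -32) = Add(Rational(-91, 3), S))
Add(Function('J')(-223), -24626) = Add(Add(Rational(-91, 3), -223), -24626) = Add(Rational(-760, 3), -24626) = Rational(-74638, 3)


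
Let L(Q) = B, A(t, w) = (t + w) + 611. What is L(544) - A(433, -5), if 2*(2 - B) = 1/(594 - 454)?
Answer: -290361/280 ≈ -1037.0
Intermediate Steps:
A(t, w) = 611 + t + w
B = 559/280 (B = 2 - 1/(2*(594 - 454)) = 2 - 1/2/140 = 2 - 1/2*1/140 = 2 - 1/280 = 559/280 ≈ 1.9964)
L(Q) = 559/280
L(544) - A(433, -5) = 559/280 - (611 + 433 - 5) = 559/280 - 1*1039 = 559/280 - 1039 = -290361/280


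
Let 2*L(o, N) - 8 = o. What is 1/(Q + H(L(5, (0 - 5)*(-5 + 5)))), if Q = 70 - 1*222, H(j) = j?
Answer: -2/291 ≈ -0.0068729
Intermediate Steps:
L(o, N) = 4 + o/2
Q = -152 (Q = 70 - 222 = -152)
1/(Q + H(L(5, (0 - 5)*(-5 + 5)))) = 1/(-152 + (4 + (1/2)*5)) = 1/(-152 + (4 + 5/2)) = 1/(-152 + 13/2) = 1/(-291/2) = -2/291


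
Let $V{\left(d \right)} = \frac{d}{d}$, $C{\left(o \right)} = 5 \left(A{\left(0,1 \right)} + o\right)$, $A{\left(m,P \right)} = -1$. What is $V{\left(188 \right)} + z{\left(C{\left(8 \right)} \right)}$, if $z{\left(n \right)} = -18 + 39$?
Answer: $22$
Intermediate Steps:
$C{\left(o \right)} = -5 + 5 o$ ($C{\left(o \right)} = 5 \left(-1 + o\right) = -5 + 5 o$)
$V{\left(d \right)} = 1$
$z{\left(n \right)} = 21$
$V{\left(188 \right)} + z{\left(C{\left(8 \right)} \right)} = 1 + 21 = 22$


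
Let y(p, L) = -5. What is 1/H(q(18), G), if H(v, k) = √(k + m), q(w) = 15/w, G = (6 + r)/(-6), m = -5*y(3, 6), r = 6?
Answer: √23/23 ≈ 0.20851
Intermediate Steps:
m = 25 (m = -5*(-5) = 25)
G = -2 (G = (6 + 6)/(-6) = 12*(-⅙) = -2)
H(v, k) = √(25 + k) (H(v, k) = √(k + 25) = √(25 + k))
1/H(q(18), G) = 1/(√(25 - 2)) = 1/(√23) = √23/23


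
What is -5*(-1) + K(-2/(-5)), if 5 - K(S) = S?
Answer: 48/5 ≈ 9.6000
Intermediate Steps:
K(S) = 5 - S
-5*(-1) + K(-2/(-5)) = -5*(-1) + (5 - (-2)/(-5)) = 5 + (5 - (-2)*(-1)/5) = 5 + (5 - 1*⅖) = 5 + (5 - ⅖) = 5 + 23/5 = 48/5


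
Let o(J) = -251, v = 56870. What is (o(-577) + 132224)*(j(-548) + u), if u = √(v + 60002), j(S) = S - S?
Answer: 263946*√29218 ≈ 4.5117e+7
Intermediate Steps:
j(S) = 0
u = 2*√29218 (u = √(56870 + 60002) = √116872 = 2*√29218 ≈ 341.87)
(o(-577) + 132224)*(j(-548) + u) = (-251 + 132224)*(0 + 2*√29218) = 131973*(2*√29218) = 263946*√29218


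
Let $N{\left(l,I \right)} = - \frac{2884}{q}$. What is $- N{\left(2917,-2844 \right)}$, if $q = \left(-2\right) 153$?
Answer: $- \frac{1442}{153} \approx -9.4248$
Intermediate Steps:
$q = -306$
$N{\left(l,I \right)} = \frac{1442}{153}$ ($N{\left(l,I \right)} = - \frac{2884}{-306} = \left(-2884\right) \left(- \frac{1}{306}\right) = \frac{1442}{153}$)
$- N{\left(2917,-2844 \right)} = \left(-1\right) \frac{1442}{153} = - \frac{1442}{153}$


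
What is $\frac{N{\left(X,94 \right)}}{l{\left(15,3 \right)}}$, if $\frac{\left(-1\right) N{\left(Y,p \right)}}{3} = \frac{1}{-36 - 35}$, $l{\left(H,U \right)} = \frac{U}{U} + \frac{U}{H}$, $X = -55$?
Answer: $\frac{5}{142} \approx 0.035211$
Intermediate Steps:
$l{\left(H,U \right)} = 1 + \frac{U}{H}$
$N{\left(Y,p \right)} = \frac{3}{71}$ ($N{\left(Y,p \right)} = - \frac{3}{-36 - 35} = - \frac{3}{-71} = \left(-3\right) \left(- \frac{1}{71}\right) = \frac{3}{71}$)
$\frac{N{\left(X,94 \right)}}{l{\left(15,3 \right)}} = \frac{3}{71 \frac{15 + 3}{15}} = \frac{3}{71 \cdot \frac{1}{15} \cdot 18} = \frac{3}{71 \cdot \frac{6}{5}} = \frac{3}{71} \cdot \frac{5}{6} = \frac{5}{142}$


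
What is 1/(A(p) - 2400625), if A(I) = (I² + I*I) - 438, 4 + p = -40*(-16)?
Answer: -1/1592071 ≈ -6.2811e-7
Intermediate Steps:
p = 636 (p = -4 - 40*(-16) = -4 + 640 = 636)
A(I) = -438 + 2*I² (A(I) = (I² + I²) - 438 = 2*I² - 438 = -438 + 2*I²)
1/(A(p) - 2400625) = 1/((-438 + 2*636²) - 2400625) = 1/((-438 + 2*404496) - 2400625) = 1/((-438 + 808992) - 2400625) = 1/(808554 - 2400625) = 1/(-1592071) = -1/1592071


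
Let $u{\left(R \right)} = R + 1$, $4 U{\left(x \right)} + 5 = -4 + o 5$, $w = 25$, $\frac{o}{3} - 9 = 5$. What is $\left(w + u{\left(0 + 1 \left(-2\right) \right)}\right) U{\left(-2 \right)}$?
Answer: $1206$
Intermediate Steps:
$o = 42$ ($o = 27 + 3 \cdot 5 = 27 + 15 = 42$)
$U{\left(x \right)} = \frac{201}{4}$ ($U{\left(x \right)} = - \frac{5}{4} + \frac{-4 + 42 \cdot 5}{4} = - \frac{5}{4} + \frac{-4 + 210}{4} = - \frac{5}{4} + \frac{1}{4} \cdot 206 = - \frac{5}{4} + \frac{103}{2} = \frac{201}{4}$)
$u{\left(R \right)} = 1 + R$
$\left(w + u{\left(0 + 1 \left(-2\right) \right)}\right) U{\left(-2 \right)} = \left(25 + \left(1 + \left(0 + 1 \left(-2\right)\right)\right)\right) \frac{201}{4} = \left(25 + \left(1 + \left(0 - 2\right)\right)\right) \frac{201}{4} = \left(25 + \left(1 - 2\right)\right) \frac{201}{4} = \left(25 - 1\right) \frac{201}{4} = 24 \cdot \frac{201}{4} = 1206$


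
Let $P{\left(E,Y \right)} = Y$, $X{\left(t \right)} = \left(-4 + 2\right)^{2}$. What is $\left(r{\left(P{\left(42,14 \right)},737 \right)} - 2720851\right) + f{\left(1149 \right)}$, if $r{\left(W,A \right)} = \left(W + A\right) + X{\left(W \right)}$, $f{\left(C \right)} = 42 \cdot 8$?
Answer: $-2719760$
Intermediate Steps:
$f{\left(C \right)} = 336$
$X{\left(t \right)} = 4$ ($X{\left(t \right)} = \left(-2\right)^{2} = 4$)
$r{\left(W,A \right)} = 4 + A + W$ ($r{\left(W,A \right)} = \left(W + A\right) + 4 = \left(A + W\right) + 4 = 4 + A + W$)
$\left(r{\left(P{\left(42,14 \right)},737 \right)} - 2720851\right) + f{\left(1149 \right)} = \left(\left(4 + 737 + 14\right) - 2720851\right) + 336 = \left(755 - 2720851\right) + 336 = -2720096 + 336 = -2719760$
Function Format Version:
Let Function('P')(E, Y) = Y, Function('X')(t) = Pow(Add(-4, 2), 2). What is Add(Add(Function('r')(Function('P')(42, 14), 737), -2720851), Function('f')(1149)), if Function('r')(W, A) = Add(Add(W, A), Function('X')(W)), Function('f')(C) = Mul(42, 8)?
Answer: -2719760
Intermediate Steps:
Function('f')(C) = 336
Function('X')(t) = 4 (Function('X')(t) = Pow(-2, 2) = 4)
Function('r')(W, A) = Add(4, A, W) (Function('r')(W, A) = Add(Add(W, A), 4) = Add(Add(A, W), 4) = Add(4, A, W))
Add(Add(Function('r')(Function('P')(42, 14), 737), -2720851), Function('f')(1149)) = Add(Add(Add(4, 737, 14), -2720851), 336) = Add(Add(755, -2720851), 336) = Add(-2720096, 336) = -2719760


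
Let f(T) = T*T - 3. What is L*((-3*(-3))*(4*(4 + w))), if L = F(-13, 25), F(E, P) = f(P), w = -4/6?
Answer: 74640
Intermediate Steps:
f(T) = -3 + T² (f(T) = T² - 3 = -3 + T²)
w = -⅔ (w = -4*⅙ = -⅔ ≈ -0.66667)
F(E, P) = -3 + P²
L = 622 (L = -3 + 25² = -3 + 625 = 622)
L*((-3*(-3))*(4*(4 + w))) = 622*((-3*(-3))*(4*(4 - ⅔))) = 622*(9*(4*(10/3))) = 622*(9*(40/3)) = 622*120 = 74640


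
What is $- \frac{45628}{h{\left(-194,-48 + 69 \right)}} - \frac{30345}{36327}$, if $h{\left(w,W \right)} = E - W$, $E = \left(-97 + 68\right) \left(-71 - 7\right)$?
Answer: $- \frac{575177167}{27136269} \approx -21.196$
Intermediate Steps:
$E = 2262$ ($E = \left(-29\right) \left(-78\right) = 2262$)
$h{\left(w,W \right)} = 2262 - W$
$- \frac{45628}{h{\left(-194,-48 + 69 \right)}} - \frac{30345}{36327} = - \frac{45628}{2262 - \left(-48 + 69\right)} - \frac{30345}{36327} = - \frac{45628}{2262 - 21} - \frac{10115}{12109} = - \frac{45628}{2241} - \frac{10115}{12109} = - \frac{575177167}{27136269}$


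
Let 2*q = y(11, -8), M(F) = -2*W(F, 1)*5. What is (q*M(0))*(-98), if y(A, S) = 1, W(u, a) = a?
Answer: 490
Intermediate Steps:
M(F) = -10 (M(F) = -2*1*5 = -2*5 = -10)
q = ½ (q = (½)*1 = ½ ≈ 0.50000)
(q*M(0))*(-98) = ((½)*(-10))*(-98) = -5*(-98) = 490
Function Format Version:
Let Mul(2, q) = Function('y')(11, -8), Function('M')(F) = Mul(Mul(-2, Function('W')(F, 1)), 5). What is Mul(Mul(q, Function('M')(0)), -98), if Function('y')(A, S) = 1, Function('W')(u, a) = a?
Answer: 490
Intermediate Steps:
Function('M')(F) = -10 (Function('M')(F) = Mul(Mul(-2, 1), 5) = Mul(-2, 5) = -10)
q = Rational(1, 2) (q = Mul(Rational(1, 2), 1) = Rational(1, 2) ≈ 0.50000)
Mul(Mul(q, Function('M')(0)), -98) = Mul(Mul(Rational(1, 2), -10), -98) = Mul(-5, -98) = 490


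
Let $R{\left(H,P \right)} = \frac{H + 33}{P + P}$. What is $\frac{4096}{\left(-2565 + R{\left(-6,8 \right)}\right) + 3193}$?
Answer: $\frac{65536}{10075} \approx 6.5048$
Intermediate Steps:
$R{\left(H,P \right)} = \frac{33 + H}{2 P}$
$\frac{4096}{\left(-2565 + R{\left(-6,8 \right)}\right) + 3193} = \frac{4096}{\left(-2565 + \frac{33 - 6}{2 \cdot 8}\right) + 3193} = \frac{4096}{\left(-2565 + \frac{1}{2} \cdot \frac{1}{8} \cdot 27\right) + 3193} = \frac{4096}{\left(-2565 + \frac{27}{16}\right) + 3193} = \frac{4096}{- \frac{41013}{16} + 3193} = \frac{4096}{\frac{10075}{16}} = 4096 \cdot \frac{16}{10075} = \frac{65536}{10075}$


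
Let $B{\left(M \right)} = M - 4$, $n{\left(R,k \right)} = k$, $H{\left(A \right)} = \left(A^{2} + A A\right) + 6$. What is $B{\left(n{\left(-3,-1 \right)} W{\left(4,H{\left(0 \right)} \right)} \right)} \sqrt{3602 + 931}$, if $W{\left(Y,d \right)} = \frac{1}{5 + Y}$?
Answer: $- \frac{37 \sqrt{4533}}{9} \approx -276.79$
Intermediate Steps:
$H{\left(A \right)} = 6 + 2 A^{2}$ ($H{\left(A \right)} = \left(A^{2} + A^{2}\right) + 6 = 2 A^{2} + 6 = 6 + 2 A^{2}$)
$B{\left(M \right)} = -4 + M$ ($B{\left(M \right)} = M - 4 = -4 + M$)
$B{\left(n{\left(-3,-1 \right)} W{\left(4,H{\left(0 \right)} \right)} \right)} \sqrt{3602 + 931} = \left(-4 - \frac{1}{5 + 4}\right) \sqrt{3602 + 931} = \left(-4 - \frac{1}{9}\right) \sqrt{4533} = - \frac{37 \sqrt{4533}}{9}$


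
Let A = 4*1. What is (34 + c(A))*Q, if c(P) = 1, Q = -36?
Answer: -1260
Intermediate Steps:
A = 4
(34 + c(A))*Q = (34 + 1)*(-36) = 35*(-36) = -1260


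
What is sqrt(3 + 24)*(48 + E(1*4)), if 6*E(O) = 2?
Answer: 145*sqrt(3) ≈ 251.15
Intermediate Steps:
E(O) = 1/3 (E(O) = (1/6)*2 = 1/3)
sqrt(3 + 24)*(48 + E(1*4)) = sqrt(3 + 24)*(48 + 1/3) = sqrt(27)*(145/3) = (3*sqrt(3))*(145/3) = 145*sqrt(3)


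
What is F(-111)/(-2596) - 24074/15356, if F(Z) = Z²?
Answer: -5720395/906004 ≈ -6.3139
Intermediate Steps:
F(-111)/(-2596) - 24074/15356 = (-111)²/(-2596) - 24074/15356 = 12321*(-1/2596) - 24074*1/15356 = -12321/2596 - 12037/7678 = -5720395/906004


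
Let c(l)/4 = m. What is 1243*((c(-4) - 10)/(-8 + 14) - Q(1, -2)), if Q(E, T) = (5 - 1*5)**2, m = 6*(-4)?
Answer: -65879/3 ≈ -21960.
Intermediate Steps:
m = -24
c(l) = -96 (c(l) = 4*(-24) = -96)
Q(E, T) = 0 (Q(E, T) = (5 - 5)**2 = 0**2 = 0)
1243*((c(-4) - 10)/(-8 + 14) - Q(1, -2)) = 1243*((-96 - 10)/(-8 + 14) - 1*0) = 1243*(-106/6 + 0) = 1243*(-106*1/6 + 0) = 1243*(-53/3 + 0) = 1243*(-53/3) = -65879/3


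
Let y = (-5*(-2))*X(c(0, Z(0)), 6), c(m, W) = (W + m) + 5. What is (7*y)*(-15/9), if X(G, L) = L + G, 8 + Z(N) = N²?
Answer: -350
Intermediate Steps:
Z(N) = -8 + N²
c(m, W) = 5 + W + m
X(G, L) = G + L
y = 30 (y = (-5*(-2))*((5 + (-8 + 0²) + 0) + 6) = 10*((5 + (-8 + 0) + 0) + 6) = 10*((5 - 8 + 0) + 6) = 10*(-3 + 6) = 10*3 = 30)
(7*y)*(-15/9) = (7*30)*(-15/9) = 210*(-15*⅑) = 210*(-5/3) = -350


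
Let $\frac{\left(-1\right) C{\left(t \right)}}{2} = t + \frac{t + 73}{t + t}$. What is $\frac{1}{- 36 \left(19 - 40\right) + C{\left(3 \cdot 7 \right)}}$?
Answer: $\frac{21}{14900} \approx 0.0014094$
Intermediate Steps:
$C{\left(t \right)} = - 2 t - \frac{73 + t}{t}$ ($C{\left(t \right)} = - 2 \left(t + \frac{t + 73}{t + t}\right) = - 2 \left(t + \frac{73 + t}{2 t}\right) = - 2 t - \frac{73 + t}{t}$)
$\frac{1}{- 36 \left(19 - 40\right) + C{\left(3 \cdot 7 \right)}} = \frac{1}{- 36 \left(19 - 40\right) - \left(1 + \frac{73}{21} + 2 \cdot 3 \cdot 7\right)} = \frac{1}{\left(-36\right) \left(-21\right) - \left(43 + \frac{73}{21}\right)} = \frac{1}{756 - \frac{976}{21}} = \frac{1}{\frac{14900}{21}} = \frac{21}{14900}$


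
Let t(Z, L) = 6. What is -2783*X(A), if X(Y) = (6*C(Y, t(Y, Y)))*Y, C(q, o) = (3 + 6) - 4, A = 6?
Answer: -500940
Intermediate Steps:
C(q, o) = 5 (C(q, o) = 9 - 4 = 5)
X(Y) = 30*Y (X(Y) = (6*5)*Y = 30*Y)
-2783*X(A) = -83490*6 = -2783*180 = -500940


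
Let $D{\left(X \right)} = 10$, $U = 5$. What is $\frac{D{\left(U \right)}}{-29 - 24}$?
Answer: $- \frac{10}{53} \approx -0.18868$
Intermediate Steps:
$\frac{D{\left(U \right)}}{-29 - 24} = \frac{1}{-29 - 24} \cdot 10 = \frac{1}{-53} \cdot 10 = \left(- \frac{1}{53}\right) 10 = - \frac{10}{53}$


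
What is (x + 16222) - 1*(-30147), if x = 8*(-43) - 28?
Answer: 45997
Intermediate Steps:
x = -372 (x = -344 - 28 = -372)
(x + 16222) - 1*(-30147) = (-372 + 16222) - 1*(-30147) = 15850 + 30147 = 45997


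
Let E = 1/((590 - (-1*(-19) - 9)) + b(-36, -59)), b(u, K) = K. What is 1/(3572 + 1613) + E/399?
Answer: 213064/1077852615 ≈ 0.00019767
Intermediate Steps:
E = 1/521 (E = 1/((590 - (-1*(-19) - 9)) - 59) = 1/((590 - (19 - 9)) - 59) = 1/((590 - 1*10) - 59) = 1/((590 - 10) - 59) = 1/(580 - 59) = 1/521 ≈ 0.0019194)
1/(3572 + 1613) + E/399 = 1/(3572 + 1613) + (1/521)/399 = 1/5185 + (1/521)*(1/399) = 1/5185 + 1/207879 = 213064/1077852615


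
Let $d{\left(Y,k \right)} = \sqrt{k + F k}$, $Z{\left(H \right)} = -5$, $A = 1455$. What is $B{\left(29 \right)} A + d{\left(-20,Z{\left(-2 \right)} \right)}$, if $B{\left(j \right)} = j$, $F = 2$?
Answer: $42195 + i \sqrt{15} \approx 42195.0 + 3.873 i$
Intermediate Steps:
$d{\left(Y,k \right)} = \sqrt{3} \sqrt{k}$ ($d{\left(Y,k \right)} = \sqrt{k + 2 k} = \sqrt{3 k} = \sqrt{3} \sqrt{k}$)
$B{\left(29 \right)} A + d{\left(-20,Z{\left(-2 \right)} \right)} = 29 \cdot 1455 + \sqrt{3} \sqrt{-5} = 42195 + \sqrt{3} i \sqrt{5} = 42195 + i \sqrt{15}$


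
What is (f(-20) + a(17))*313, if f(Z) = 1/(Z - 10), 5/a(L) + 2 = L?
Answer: 939/10 ≈ 93.900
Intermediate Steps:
a(L) = 5/(-2 + L)
f(Z) = 1/(-10 + Z)
(f(-20) + a(17))*313 = (1/(-10 - 20) + 5/(-2 + 17))*313 = (1/(-30) + 5/15)*313 = (-1/30 + 5*(1/15))*313 = (-1/30 + ⅓)*313 = (3/10)*313 = 939/10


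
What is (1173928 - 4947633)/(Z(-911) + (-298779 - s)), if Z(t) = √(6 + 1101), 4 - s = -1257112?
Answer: 5871488740975/2420809249918 + 11321115*√123/2420809249918 ≈ 2.4255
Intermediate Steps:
s = 1257116 (s = 4 - 1*(-1257112) = 4 + 1257112 = 1257116)
Z(t) = 3*√123 (Z(t) = √1107 = 3*√123)
(1173928 - 4947633)/(Z(-911) + (-298779 - s)) = (1173928 - 4947633)/(3*√123 + (-298779 - 1*1257116)) = -3773705/(3*√123 + (-298779 - 1257116)) = -3773705/(3*√123 - 1555895) = -3773705/(-1555895 + 3*√123)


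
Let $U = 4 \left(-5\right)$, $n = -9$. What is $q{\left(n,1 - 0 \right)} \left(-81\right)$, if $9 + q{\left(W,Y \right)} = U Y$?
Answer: $2349$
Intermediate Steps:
$U = -20$
$q{\left(W,Y \right)} = -9 - 20 Y$
$q{\left(n,1 - 0 \right)} \left(-81\right) = \left(-9 - 20 \left(1 - 0\right)\right) \left(-81\right) = \left(-9 - 20 \left(1 + 0\right)\right) \left(-81\right) = \left(-9 - 20\right) \left(-81\right) = \left(-29\right) \left(-81\right) = 2349$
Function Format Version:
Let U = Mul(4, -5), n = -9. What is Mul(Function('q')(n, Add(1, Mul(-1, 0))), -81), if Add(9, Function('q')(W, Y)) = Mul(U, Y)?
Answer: 2349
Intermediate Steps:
U = -20
Function('q')(W, Y) = Add(-9, Mul(-20, Y))
Mul(Function('q')(n, Add(1, Mul(-1, 0))), -81) = Mul(Add(-9, Mul(-20, Add(1, Mul(-1, 0)))), -81) = Mul(Add(-9, Mul(-20, Add(1, 0))), -81) = Mul(Add(-9, Mul(-20, 1)), -81) = Mul(Add(-9, -20), -81) = Mul(-29, -81) = 2349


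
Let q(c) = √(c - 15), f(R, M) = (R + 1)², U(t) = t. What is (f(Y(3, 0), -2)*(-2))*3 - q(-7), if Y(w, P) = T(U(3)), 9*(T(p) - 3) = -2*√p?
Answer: -872/9 + 32*√3/3 - I*√22 ≈ -78.414 - 4.6904*I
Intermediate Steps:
T(p) = 3 - 2*√p/9 (T(p) = 3 + (-2*√p)/9 = 3 - 2*√p/9)
Y(w, P) = 3 - 2*√3/9
f(R, M) = (1 + R)²
q(c) = √(-15 + c)
(f(Y(3, 0), -2)*(-2))*3 - q(-7) = ((1 + (3 - 2*√3/9))²*(-2))*3 - √(-15 - 7) = ((4 - 2*√3/9)²*(-2))*3 - √(-22) = -2*(4 - 2*√3/9)²*3 - I*√22 = -6*(4 - 2*√3/9)² - I*√22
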